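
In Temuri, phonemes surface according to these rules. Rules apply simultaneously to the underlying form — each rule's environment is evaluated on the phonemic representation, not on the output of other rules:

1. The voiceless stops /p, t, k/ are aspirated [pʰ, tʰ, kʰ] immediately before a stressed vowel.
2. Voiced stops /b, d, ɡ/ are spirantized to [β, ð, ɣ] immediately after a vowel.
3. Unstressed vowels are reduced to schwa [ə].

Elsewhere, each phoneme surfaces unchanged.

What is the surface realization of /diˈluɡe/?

/d/ — word-initial; rule 2 does not apply here → [d].
/i/ (between /d/ and /l/): in an unstressed syllable, so rule 3 applies → [ə].
/l/ (between /i/ and /u/) is unaffected → [l].
/u/ (between /l/ and /ɡ/) is in the target of rule 3 but the environment (in an unstressed syllable) is not met → [u].
/ɡ/ (between /u/ and /e/): immediately after a vowel, so rule 2 applies → [ɣ].
/e/ (word-final): in an unstressed syllable, so rule 3 applies → [ə].

[dəˈluɣə]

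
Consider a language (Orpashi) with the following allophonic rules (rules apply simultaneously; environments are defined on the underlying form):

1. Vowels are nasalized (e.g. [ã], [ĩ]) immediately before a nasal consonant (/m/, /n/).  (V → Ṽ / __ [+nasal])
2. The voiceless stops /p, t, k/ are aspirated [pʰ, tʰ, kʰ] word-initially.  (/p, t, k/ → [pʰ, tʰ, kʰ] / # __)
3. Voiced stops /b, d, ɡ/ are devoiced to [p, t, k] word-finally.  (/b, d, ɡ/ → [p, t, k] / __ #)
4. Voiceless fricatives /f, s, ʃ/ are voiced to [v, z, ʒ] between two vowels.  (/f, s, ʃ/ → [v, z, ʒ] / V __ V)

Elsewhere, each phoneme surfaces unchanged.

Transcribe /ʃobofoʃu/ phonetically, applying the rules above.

/ʃ/ — word-initial; rule 4 does not apply here → [ʃ].
/o/ — between /ʃ/ and /b/; rule 1 does not apply here → [o].
/b/ (between /o/ and /o/) is in the target of rule 3 but the environment (word-finally) is not met → [b].
/o/ — between /b/ and /f/; rule 1 does not apply here → [o].
/f/ (between /o/ and /o/): between two vowels, so rule 4 applies → [v].
/o/ — between /f/ and /ʃ/; rule 1 does not apply here → [o].
/ʃ/ (between /o/ and /u/) occurs between two vowels → [ʒ] by rule 4.
/u/ (word-final): rule 1 targets it, but not before a nasal consonant → unchanged [u].

[ʃobovoʒu]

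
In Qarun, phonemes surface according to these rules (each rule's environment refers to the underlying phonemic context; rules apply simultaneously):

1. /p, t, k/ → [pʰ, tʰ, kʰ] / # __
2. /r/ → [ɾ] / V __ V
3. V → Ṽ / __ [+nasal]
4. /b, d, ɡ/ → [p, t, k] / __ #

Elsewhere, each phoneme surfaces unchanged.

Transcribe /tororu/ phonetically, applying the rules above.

/t/ — word-initial, word-initially — surfaces as [tʰ] (rule 1).
/o/ (between /t/ and /r/) is in the target of rule 3 but the environment (before a nasal consonant) is not met → [o].
/r/ (between /o/ and /o/) occurs between two vowels → [ɾ] by rule 2.
/o/ (between /r/ and /r/): rule 3 targets it, but not before a nasal consonant → unchanged [o].
/r/ meets the environment for rule 2 (between two vowels) → [ɾ].
/u/ (word-final): rule 3 targets it, but not before a nasal consonant → unchanged [u].

[tʰoɾoɾu]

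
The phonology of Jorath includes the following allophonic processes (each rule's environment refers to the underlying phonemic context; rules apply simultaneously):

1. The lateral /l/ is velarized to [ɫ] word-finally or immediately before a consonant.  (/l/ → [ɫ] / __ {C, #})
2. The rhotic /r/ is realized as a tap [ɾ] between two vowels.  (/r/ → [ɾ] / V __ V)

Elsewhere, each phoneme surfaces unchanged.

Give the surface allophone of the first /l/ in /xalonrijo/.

/l/ (between /a/ and /o/) is in the target of rule 1 but the environment (word-finally or immediately before a consonant) is not met → [l].

[l]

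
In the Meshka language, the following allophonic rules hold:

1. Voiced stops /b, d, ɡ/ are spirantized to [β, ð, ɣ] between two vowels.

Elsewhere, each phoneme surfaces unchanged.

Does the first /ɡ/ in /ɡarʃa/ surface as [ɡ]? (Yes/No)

Yes

/ɡ/ (word-initial) is in the target of rule 1 but the environment (between two vowels) is not met → [ɡ].
The actual realization is [ɡ], which matches [ɡ].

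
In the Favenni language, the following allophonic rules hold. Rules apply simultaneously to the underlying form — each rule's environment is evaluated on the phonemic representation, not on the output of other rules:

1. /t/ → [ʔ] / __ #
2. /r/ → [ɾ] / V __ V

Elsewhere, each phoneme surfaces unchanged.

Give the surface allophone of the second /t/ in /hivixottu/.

[t]

/t/ — between /t/ and /u/; rule 1 does not apply here → [t].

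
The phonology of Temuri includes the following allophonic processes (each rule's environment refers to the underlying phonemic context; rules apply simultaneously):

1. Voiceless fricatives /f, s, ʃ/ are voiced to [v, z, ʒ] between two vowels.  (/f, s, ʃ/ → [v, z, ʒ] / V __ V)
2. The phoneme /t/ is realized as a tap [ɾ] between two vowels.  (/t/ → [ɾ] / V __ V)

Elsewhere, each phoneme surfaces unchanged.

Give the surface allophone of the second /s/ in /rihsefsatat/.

[s]

/s/ (between /f/ and /a/): rule 1 targets it, but not between two vowels → unchanged [s].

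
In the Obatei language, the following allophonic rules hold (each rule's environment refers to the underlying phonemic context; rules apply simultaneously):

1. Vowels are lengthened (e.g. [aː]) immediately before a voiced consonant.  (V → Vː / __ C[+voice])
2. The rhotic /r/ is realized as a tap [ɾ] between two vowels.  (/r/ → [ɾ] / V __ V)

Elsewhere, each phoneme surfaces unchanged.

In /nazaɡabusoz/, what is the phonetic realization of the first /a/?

[aː]

Rule 1 applies to /a/ (between /n/ and /z/: before a voiced consonant) → [aː].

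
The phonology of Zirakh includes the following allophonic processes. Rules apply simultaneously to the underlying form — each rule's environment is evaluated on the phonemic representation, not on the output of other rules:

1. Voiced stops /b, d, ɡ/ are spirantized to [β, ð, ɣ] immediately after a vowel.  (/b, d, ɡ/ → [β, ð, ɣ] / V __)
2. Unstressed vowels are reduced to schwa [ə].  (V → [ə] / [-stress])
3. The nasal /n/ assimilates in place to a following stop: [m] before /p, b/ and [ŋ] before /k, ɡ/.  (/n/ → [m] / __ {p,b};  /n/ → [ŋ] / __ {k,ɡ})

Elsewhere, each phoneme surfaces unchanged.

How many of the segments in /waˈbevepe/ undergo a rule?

4

Segments that undergo a rule: /a/ → [ə] (rule 2); /b/ → [β] (rule 1); /e/ → [ə] (rule 2); /e/ → [ə] (rule 2).
All other segments surface unchanged.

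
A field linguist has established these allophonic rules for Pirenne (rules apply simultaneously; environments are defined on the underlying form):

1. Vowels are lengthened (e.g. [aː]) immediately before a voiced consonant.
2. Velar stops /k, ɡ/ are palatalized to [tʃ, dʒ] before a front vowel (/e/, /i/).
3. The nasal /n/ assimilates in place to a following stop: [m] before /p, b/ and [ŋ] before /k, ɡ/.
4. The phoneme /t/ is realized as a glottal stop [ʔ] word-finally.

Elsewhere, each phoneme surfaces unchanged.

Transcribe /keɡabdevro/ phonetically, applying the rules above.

[tʃeːɡaːbdeːvro]

/k/ — word-initial, before a front vowel — surfaces as [tʃ] (rule 2).
/e/ — between /k/ and /ɡ/, before a voiced consonant — surfaces as [eː] (rule 1).
/ɡ/ — between /e/ and /a/; rule 2 does not apply here → [ɡ].
/a/ meets the environment for rule 1 (before a voiced consonant) → [aː].
/b/ — not in any rule's target class → [b].
/d/ stays [d].
Rule 1 applies to /e/ (between /d/ and /v/: before a voiced consonant) → [eː].
/v/ (between /e/ and /r/) is unaffected → [v].
/r/ (between /v/ and /o/): no rule targets it → [r].
/o/ (word-final) fails the environment for rule 1, so it stays [o].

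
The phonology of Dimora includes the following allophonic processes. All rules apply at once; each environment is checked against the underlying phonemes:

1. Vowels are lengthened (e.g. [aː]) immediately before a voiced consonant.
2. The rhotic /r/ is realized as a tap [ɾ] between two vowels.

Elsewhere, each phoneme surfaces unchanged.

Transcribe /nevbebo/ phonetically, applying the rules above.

[neːvbeːbo]

/e/ (between /n/ and /v/) occurs before a voiced consonant → [eː] by rule 1.
/e/ (between /b/ and /b/) occurs before a voiced consonant → [eː] by rule 1.
/o/ (word-final) fails the environment for rule 1, so it stays [o].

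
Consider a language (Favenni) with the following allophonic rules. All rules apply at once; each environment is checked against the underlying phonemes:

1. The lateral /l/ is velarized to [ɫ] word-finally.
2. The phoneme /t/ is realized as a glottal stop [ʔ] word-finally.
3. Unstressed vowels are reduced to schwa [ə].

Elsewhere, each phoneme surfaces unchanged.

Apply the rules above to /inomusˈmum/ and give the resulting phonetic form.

/i/ meets the environment for rule 3 (in an unstressed syllable) → [ə].
/n/ (between /i/ and /o/) is unaffected → [n].
/o/ meets the environment for rule 3 (in an unstressed syllable) → [ə].
/m/ stays [m].
/u/ meets the environment for rule 3 (in an unstressed syllable) → [ə].
/s/ stays [s].
/m/ stays [m].
/u/ (between /m/ and /m/) is in the target of rule 3 but the environment (in an unstressed syllable) is not met → [u].
/m/ stays [m].

[ənəməsˈmum]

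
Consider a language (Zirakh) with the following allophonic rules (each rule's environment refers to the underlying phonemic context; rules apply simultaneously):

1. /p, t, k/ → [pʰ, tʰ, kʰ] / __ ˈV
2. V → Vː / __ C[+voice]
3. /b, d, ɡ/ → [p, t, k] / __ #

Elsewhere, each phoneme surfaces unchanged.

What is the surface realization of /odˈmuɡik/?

/o/ (word-initial) occurs before a voiced consonant → [oː] by rule 2.
/d/ (between /o/ and /m/) is in the target of rule 3 but the environment (word-finally) is not met → [d].
/m/ — not in any rule's target class → [m].
/u/ (between /m/ and /ɡ/): before a voiced consonant, so rule 2 applies → [uː].
/ɡ/ (between /u/ and /i/) fails the environment for rule 3, so it stays [ɡ].
/i/ (between /ɡ/ and /k/): rule 2 targets it, but not before a voiced consonant → unchanged [i].
/k/ (word-final): rule 1 targets it, but not immediately before a stressed vowel → unchanged [k].

[oːdˈmuːɡik]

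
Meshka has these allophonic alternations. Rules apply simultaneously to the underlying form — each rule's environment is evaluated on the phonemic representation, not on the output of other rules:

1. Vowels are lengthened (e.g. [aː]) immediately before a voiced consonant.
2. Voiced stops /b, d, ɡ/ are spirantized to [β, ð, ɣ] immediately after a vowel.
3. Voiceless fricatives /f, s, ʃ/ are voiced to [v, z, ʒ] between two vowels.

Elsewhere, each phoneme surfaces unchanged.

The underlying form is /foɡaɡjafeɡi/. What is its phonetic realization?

/f/ (word-initial): rule 3 targets it, but not between two vowels → unchanged [f].
/o/ meets the environment for rule 1 (before a voiced consonant) → [oː].
Rule 2 applies to /ɡ/ (between /o/ and /a/: immediately after a vowel) → [ɣ].
/a/ — between /ɡ/ and /ɡ/, before a voiced consonant — surfaces as [aː] (rule 1).
/ɡ/ (between /a/ and /j/): immediately after a vowel, so rule 2 applies → [ɣ].
/j/ stays [j].
/a/ (between /j/ and /f/): rule 1 targets it, but not before a voiced consonant → unchanged [a].
Rule 3 applies to /f/ (between /a/ and /e/: between two vowels) → [v].
/e/ (between /f/ and /ɡ/) occurs before a voiced consonant → [eː] by rule 1.
/ɡ/ (between /e/ and /i/): immediately after a vowel, so rule 2 applies → [ɣ].
/i/ (word-final): rule 1 targets it, but not before a voiced consonant → unchanged [i].

[foːɣaːɣjaveːɣi]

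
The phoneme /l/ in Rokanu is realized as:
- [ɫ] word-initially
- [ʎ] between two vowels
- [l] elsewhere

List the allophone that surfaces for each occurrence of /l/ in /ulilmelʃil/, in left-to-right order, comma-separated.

[ʎ], [l], [l], [l]

Occurrence 1 (position 2): between two vowels → [ʎ].
Occurrence 2 (position 4): no conditioning environment matches → elsewhere allophone [l].
Occurrence 3 (position 7): no conditioning environment matches → elsewhere allophone [l].
Occurrence 4 (position 10): no conditioning environment matches → elsewhere allophone [l].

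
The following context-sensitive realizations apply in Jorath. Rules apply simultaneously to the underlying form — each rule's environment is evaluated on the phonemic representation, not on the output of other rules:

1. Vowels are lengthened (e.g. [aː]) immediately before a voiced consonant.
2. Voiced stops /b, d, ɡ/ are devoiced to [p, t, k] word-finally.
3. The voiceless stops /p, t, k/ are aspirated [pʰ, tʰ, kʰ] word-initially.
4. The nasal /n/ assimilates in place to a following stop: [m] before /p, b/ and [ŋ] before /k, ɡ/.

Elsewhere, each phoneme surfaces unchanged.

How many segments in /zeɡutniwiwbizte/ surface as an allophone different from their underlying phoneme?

Segments that undergo a rule: /e/ → [eː] (rule 1); /i/ → [iː] (rule 1); /i/ → [iː] (rule 1); /i/ → [iː] (rule 1).
All other segments surface unchanged.

4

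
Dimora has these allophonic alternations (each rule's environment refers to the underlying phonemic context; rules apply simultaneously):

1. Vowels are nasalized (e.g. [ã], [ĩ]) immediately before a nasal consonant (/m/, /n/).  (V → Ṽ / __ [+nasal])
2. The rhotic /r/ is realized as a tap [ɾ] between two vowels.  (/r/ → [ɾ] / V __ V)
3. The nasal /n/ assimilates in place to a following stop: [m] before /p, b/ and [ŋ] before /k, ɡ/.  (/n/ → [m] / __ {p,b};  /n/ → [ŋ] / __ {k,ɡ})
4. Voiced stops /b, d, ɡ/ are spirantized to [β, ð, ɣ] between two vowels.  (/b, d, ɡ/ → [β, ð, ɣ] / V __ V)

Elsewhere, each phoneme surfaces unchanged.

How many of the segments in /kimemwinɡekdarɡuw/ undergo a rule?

Segments that undergo a rule: /i/ → [ĩ] (rule 1); /e/ → [ẽ] (rule 1); /i/ → [ĩ] (rule 1); /n/ → [ŋ] (rule 3).
All other segments surface unchanged.

4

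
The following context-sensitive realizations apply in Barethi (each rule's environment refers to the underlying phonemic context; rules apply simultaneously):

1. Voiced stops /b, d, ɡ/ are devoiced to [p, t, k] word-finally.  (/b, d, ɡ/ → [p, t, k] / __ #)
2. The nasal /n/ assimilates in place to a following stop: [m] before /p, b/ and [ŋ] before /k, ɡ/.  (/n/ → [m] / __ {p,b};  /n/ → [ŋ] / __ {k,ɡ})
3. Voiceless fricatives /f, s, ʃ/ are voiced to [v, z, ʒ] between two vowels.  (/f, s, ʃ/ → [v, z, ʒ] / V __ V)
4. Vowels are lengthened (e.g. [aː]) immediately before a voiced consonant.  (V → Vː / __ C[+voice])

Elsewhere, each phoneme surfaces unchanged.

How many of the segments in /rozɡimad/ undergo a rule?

4

Segments that undergo a rule: /o/ → [oː] (rule 4); /i/ → [iː] (rule 4); /a/ → [aː] (rule 4); /d/ → [t] (rule 1).
All other segments surface unchanged.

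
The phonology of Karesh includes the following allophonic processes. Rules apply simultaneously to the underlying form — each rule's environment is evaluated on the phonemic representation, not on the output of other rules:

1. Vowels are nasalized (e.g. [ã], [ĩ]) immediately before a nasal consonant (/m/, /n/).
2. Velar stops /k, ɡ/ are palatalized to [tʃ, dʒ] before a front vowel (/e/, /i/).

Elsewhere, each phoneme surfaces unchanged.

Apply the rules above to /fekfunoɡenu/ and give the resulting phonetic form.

/f/ (word-initial): no rule targets it → [f].
/e/ — between /f/ and /k/; rule 1 does not apply here → [e].
/k/ (between /e/ and /f/) is in the target of rule 2 but the environment (before a front vowel) is not met → [k].
/f/ — not in any rule's target class → [f].
/u/ meets the environment for rule 1 (before a nasal consonant) → [ũ].
/n/ — not in any rule's target class → [n].
/o/ (between /n/ and /ɡ/) fails the environment for rule 1, so it stays [o].
/ɡ/ (between /o/ and /e/): before a front vowel, so rule 2 applies → [dʒ].
/e/ — between /ɡ/ and /n/, before a nasal consonant — surfaces as [ẽ] (rule 1).
/n/ — not in any rule's target class → [n].
/u/ (word-final) is in the target of rule 1 but the environment (before a nasal consonant) is not met → [u].

[fekfũnodʒẽnu]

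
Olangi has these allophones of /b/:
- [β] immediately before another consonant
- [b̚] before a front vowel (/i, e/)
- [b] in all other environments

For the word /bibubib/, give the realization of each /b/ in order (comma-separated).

[b̚], [b], [b̚], [b]

Occurrence 1 (position 1): before a front vowel (/i, e/) → [b̚].
Occurrence 2 (position 3): no conditioning environment matches → elsewhere allophone [b].
Occurrence 3 (position 5): before a front vowel (/i, e/) → [b̚].
Occurrence 4 (position 7): no conditioning environment matches → elsewhere allophone [b].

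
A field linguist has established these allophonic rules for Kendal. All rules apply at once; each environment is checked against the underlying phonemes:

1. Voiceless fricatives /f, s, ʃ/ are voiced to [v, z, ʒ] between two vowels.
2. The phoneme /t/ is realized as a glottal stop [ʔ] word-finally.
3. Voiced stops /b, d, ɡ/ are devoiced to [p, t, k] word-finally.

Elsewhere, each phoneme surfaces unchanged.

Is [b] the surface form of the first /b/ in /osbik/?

/b/ (between /s/ and /i/) fails the environment for rule 3, so it stays [b].
The actual realization is [b], which matches [b].

Yes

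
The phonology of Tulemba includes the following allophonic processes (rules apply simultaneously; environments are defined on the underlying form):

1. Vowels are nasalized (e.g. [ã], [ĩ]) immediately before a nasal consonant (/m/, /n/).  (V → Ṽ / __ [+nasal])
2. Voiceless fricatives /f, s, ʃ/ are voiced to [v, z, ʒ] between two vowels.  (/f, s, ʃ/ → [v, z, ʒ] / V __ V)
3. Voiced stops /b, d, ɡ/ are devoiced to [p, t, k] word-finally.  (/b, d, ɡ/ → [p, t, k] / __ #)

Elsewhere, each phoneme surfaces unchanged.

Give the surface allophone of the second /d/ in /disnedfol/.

[d]

/d/ (between /e/ and /f/) fails the environment for rule 3, so it stays [d].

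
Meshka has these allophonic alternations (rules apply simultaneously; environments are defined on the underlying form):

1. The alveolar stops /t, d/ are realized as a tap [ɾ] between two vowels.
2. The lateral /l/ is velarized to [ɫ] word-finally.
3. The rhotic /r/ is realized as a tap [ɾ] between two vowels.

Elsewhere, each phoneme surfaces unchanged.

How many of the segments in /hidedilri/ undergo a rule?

2

Segments that undergo a rule: /d/ → [ɾ] (rule 1); /d/ → [ɾ] (rule 1).
All other segments surface unchanged.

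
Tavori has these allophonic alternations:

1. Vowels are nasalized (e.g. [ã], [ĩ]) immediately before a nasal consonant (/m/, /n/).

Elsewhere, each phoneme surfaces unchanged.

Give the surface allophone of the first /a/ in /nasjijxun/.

/a/ (between /n/ and /s/) fails the environment for rule 1, so it stays [a].

[a]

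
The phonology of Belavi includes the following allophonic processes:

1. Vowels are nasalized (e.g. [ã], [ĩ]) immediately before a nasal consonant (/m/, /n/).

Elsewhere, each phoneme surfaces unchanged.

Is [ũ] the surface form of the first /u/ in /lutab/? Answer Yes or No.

/u/ (between /l/ and /t/): rule 1 targets it, but not before a nasal consonant → unchanged [u].
The actual realization is [u], not [ũ].

No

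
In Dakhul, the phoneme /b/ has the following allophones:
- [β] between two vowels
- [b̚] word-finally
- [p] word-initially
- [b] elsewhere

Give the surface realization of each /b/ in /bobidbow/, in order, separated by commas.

Occurrence 1 (position 1): word-initially → [p].
Occurrence 2 (position 3): between two vowels → [β].
Occurrence 3 (position 6): no conditioning environment matches → elsewhere allophone [b].

[p], [β], [b]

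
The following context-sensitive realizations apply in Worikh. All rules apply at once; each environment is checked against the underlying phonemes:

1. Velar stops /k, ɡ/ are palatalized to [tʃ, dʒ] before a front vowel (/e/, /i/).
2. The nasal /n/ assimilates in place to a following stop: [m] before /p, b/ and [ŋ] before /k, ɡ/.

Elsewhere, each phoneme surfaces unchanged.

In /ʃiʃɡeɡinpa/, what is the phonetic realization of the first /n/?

Rule 2 applies to /n/ (between /i/ and /p/: before a labial or velar stop) → [m].

[m]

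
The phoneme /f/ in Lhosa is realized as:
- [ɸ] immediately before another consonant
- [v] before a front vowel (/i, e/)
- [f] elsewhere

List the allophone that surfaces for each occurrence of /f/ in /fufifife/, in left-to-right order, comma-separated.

[f], [v], [v], [v]

Occurrence 1 (position 1): no conditioning environment matches → elsewhere allophone [f].
Occurrence 2 (position 3): before a front vowel (/i, e/) → [v].
Occurrence 3 (position 5): before a front vowel (/i, e/) → [v].
Occurrence 4 (position 7): before a front vowel (/i, e/) → [v].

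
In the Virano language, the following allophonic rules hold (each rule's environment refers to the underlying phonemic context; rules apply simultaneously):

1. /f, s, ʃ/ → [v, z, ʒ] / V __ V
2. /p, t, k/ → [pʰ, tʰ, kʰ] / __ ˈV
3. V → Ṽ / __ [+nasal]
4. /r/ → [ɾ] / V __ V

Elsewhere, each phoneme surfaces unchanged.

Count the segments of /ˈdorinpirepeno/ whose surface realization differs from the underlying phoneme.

4

Segments that undergo a rule: /r/ → [ɾ] (rule 4); /i/ → [ĩ] (rule 3); /r/ → [ɾ] (rule 4); /e/ → [ẽ] (rule 3).
All other segments surface unchanged.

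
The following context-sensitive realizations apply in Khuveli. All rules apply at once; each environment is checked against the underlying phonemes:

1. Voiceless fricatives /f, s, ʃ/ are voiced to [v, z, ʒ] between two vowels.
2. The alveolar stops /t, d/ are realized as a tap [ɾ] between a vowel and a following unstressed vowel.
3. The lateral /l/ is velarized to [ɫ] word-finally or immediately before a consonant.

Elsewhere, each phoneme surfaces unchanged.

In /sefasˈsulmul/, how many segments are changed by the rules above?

Segments that undergo a rule: /f/ → [v] (rule 1); /l/ → [ɫ] (rule 3); /l/ → [ɫ] (rule 3).
All other segments surface unchanged.

3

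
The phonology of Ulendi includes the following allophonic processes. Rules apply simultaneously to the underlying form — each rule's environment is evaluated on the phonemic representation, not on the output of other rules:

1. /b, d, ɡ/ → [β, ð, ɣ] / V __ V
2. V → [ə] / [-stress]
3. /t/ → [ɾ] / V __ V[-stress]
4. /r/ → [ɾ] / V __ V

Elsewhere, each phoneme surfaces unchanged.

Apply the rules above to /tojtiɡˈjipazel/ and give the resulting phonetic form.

/t/ — word-initial; rule 3 does not apply here → [t].
/o/ meets the environment for rule 2 (in an unstressed syllable) → [ə].
/j/ — not in any rule's target class → [j].
/t/ (between /j/ and /i/) is in the target of rule 3 but the environment (between a vowel and a following unstressed vowel) is not met → [t].
/i/ — between /t/ and /ɡ/, in an unstressed syllable — surfaces as [ə] (rule 2).
/ɡ/ — between /i/ and /j/; rule 1 does not apply here → [ɡ].
/j/ — not in any rule's target class → [j].
/i/ (between /j/ and /p/): rule 2 targets it, but not in an unstressed syllable → unchanged [i].
/p/ stays [p].
/a/ — between /p/ and /z/, in an unstressed syllable — surfaces as [ə] (rule 2).
/z/ (between /a/ and /e/) is unaffected → [z].
/e/ (between /z/ and /l/): in an unstressed syllable, so rule 2 applies → [ə].
/l/ (word-final) is unaffected → [l].

[təjtəɡˈjipəzəl]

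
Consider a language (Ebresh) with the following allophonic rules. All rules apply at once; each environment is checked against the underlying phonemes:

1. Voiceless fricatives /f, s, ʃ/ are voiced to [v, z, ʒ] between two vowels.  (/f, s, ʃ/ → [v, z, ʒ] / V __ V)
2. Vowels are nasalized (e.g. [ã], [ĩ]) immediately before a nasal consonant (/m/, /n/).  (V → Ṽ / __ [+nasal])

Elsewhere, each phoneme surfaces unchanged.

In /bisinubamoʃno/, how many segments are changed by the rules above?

3

Segments that undergo a rule: /s/ → [z] (rule 1); /i/ → [ĩ] (rule 2); /a/ → [ã] (rule 2).
All other segments surface unchanged.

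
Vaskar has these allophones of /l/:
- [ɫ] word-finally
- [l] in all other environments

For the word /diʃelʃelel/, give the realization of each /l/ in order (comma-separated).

[l], [l], [ɫ]

Occurrence 1 (position 5): no conditioning environment matches → elsewhere allophone [l].
Occurrence 2 (position 8): no conditioning environment matches → elsewhere allophone [l].
Occurrence 3 (position 10): word-finally → [ɫ].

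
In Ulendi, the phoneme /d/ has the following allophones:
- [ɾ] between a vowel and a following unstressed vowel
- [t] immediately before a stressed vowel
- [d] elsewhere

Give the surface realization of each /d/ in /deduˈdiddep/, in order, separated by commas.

Occurrence 1 (position 1): no conditioning environment matches → elsewhere allophone [d].
Occurrence 2 (position 3): between a vowel and a following unstressed vowel → [ɾ].
Occurrence 3 (position 5): immediately before a stressed vowel → [t].
Occurrence 4 (position 7): no conditioning environment matches → elsewhere allophone [d].
Occurrence 5 (position 8): no conditioning environment matches → elsewhere allophone [d].

[d], [ɾ], [t], [d], [d]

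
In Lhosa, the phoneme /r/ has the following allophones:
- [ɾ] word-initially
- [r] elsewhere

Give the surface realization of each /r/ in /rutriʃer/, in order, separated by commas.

[ɾ], [r], [r]

Occurrence 1 (position 1): word-initially → [ɾ].
Occurrence 2 (position 4): no conditioning environment matches → elsewhere allophone [r].
Occurrence 3 (position 8): no conditioning environment matches → elsewhere allophone [r].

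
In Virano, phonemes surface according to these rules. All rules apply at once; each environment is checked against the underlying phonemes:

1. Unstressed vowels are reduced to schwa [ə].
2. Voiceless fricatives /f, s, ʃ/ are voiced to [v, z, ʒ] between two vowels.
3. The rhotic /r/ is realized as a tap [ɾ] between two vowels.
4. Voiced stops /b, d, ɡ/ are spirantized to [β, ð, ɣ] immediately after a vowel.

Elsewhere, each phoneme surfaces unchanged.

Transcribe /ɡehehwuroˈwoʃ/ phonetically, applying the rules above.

/ɡ/ (word-initial) is in the target of rule 4 but the environment (immediately after a vowel) is not met → [ɡ].
/e/ (between /ɡ/ and /h/) occurs in an unstressed syllable → [ə] by rule 1.
/h/ (between /e/ and /e/) is unaffected → [h].
/e/ (between /h/ and /h/) occurs in an unstressed syllable → [ə] by rule 1.
/h/ (between /e/ and /w/): no rule targets it → [h].
/w/ — not in any rule's target class → [w].
/u/ meets the environment for rule 1 (in an unstressed syllable) → [ə].
Rule 3 applies to /r/ (between /u/ and /o/: between two vowels) → [ɾ].
/o/ (between /r/ and /w/) occurs in an unstressed syllable → [ə] by rule 1.
/w/ (between /o/ and /o/) is unaffected → [w].
/o/ — between /w/ and /ʃ/; rule 1 does not apply here → [o].
/ʃ/ (word-final) fails the environment for rule 2, so it stays [ʃ].

[ɡəhəhwəɾəˈwoʃ]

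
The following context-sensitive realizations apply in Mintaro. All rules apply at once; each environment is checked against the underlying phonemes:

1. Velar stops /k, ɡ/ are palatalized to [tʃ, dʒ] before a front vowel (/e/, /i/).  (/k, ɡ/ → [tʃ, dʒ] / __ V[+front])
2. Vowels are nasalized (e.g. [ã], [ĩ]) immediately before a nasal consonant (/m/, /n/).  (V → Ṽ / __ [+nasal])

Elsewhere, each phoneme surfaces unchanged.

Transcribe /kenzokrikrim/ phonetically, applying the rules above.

/k/ meets the environment for rule 1 (before a front vowel) → [tʃ].
/e/ — between /k/ and /n/, before a nasal consonant — surfaces as [ẽ] (rule 2).
/n/ (between /e/ and /z/): no rule targets it → [n].
/z/ (between /n/ and /o/): no rule targets it → [z].
/o/ (between /z/ and /k/): rule 2 targets it, but not before a nasal consonant → unchanged [o].
/k/ (between /o/ and /r/) is in the target of rule 1 but the environment (before a front vowel) is not met → [k].
/r/ (between /k/ and /i/): no rule targets it → [r].
/i/ (between /r/ and /k/): rule 2 targets it, but not before a nasal consonant → unchanged [i].
/k/ (between /i/ and /r/) fails the environment for rule 1, so it stays [k].
/r/ — not in any rule's target class → [r].
/i/ — between /r/ and /m/, before a nasal consonant — surfaces as [ĩ] (rule 2).
/m/ stays [m].

[tʃẽnzokrikrĩm]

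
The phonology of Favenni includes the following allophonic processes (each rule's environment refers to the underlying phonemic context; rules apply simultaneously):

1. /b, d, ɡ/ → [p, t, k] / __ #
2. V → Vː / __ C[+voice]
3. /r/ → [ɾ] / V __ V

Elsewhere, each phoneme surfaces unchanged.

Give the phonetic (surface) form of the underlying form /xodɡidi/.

/x/ — not in any rule's target class → [x].
/o/ (between /x/ and /d/) occurs before a voiced consonant → [oː] by rule 2.
/d/ (between /o/ and /ɡ/) fails the environment for rule 1, so it stays [d].
/ɡ/ — between /d/ and /i/; rule 1 does not apply here → [ɡ].
/i/ — between /ɡ/ and /d/, before a voiced consonant — surfaces as [iː] (rule 2).
/d/ — between /i/ and /i/; rule 1 does not apply here → [d].
/i/ (word-final) is in the target of rule 2 but the environment (before a voiced consonant) is not met → [i].

[xoːdɡiːdi]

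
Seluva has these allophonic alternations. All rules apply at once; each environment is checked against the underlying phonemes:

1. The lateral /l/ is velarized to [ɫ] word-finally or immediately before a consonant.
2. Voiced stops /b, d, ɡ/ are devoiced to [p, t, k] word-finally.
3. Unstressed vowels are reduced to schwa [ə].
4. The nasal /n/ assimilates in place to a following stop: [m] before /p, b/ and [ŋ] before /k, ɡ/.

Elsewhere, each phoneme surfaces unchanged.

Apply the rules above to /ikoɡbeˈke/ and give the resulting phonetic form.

/i/ (word-initial): in an unstressed syllable, so rule 3 applies → [ə].
/k/ stays [k].
Rule 3 applies to /o/ (between /k/ and /ɡ/: in an unstressed syllable) → [ə].
/ɡ/ — between /o/ and /b/; rule 2 does not apply here → [ɡ].
/b/ (between /ɡ/ and /e/) fails the environment for rule 2, so it stays [b].
/e/ (between /b/ and /k/): in an unstressed syllable, so rule 3 applies → [ə].
/k/ — not in any rule's target class → [k].
/e/ (word-final) is in the target of rule 3 but the environment (in an unstressed syllable) is not met → [e].

[əkəɡbəˈke]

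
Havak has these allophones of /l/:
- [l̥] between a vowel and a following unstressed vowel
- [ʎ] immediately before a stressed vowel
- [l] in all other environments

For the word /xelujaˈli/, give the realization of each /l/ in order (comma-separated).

[l̥], [ʎ]

Occurrence 1 (position 3): between a vowel and a following unstressed vowel → [l̥].
Occurrence 2 (position 7): immediately before a stressed vowel → [ʎ].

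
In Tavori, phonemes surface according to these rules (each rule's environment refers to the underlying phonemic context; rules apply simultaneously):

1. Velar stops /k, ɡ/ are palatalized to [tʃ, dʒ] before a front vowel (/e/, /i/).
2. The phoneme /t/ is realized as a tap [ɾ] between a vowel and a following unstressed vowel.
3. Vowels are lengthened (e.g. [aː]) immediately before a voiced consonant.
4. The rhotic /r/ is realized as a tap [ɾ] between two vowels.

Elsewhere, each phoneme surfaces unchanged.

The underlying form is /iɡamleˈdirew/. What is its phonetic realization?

[iːɡaːmleːˈdiːɾeːw]

Rule 3 applies to /i/ (word-initial: before a voiced consonant) → [iː].
/ɡ/ (between /i/ and /a/): rule 1 targets it, but not before a front vowel → unchanged [ɡ].
/a/ (between /ɡ/ and /m/) occurs before a voiced consonant → [aː] by rule 3.
/m/ — not in any rule's target class → [m].
/l/ (between /m/ and /e/) is unaffected → [l].
Rule 3 applies to /e/ (between /l/ and /d/: before a voiced consonant) → [eː].
/d/ — not in any rule's target class → [d].
/i/ (between /d/ and /r/): before a voiced consonant, so rule 3 applies → [iː].
/r/ (between /i/ and /e/): between two vowels, so rule 4 applies → [ɾ].
/e/ (between /r/ and /w/) occurs before a voiced consonant → [eː] by rule 3.
/w/ (word-final): no rule targets it → [w].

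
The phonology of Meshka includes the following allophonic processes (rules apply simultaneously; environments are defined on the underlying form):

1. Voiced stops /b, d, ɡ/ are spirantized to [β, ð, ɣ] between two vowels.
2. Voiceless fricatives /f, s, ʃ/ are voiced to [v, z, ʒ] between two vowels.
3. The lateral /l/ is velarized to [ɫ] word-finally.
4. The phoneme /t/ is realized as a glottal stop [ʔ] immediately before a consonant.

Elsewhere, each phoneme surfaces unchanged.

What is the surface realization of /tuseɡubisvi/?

[tuzeɣuβisvi]

/t/ (word-initial) fails the environment for rule 4, so it stays [t].
Rule 2 applies to /s/ (between /u/ and /e/: between two vowels) → [z].
/ɡ/ (between /e/ and /u/): between two vowels, so rule 1 applies → [ɣ].
/b/ (between /u/ and /i/) occurs between two vowels → [β] by rule 1.
/s/ (between /i/ and /v/) is in the target of rule 2 but the environment (between two vowels) is not met → [s].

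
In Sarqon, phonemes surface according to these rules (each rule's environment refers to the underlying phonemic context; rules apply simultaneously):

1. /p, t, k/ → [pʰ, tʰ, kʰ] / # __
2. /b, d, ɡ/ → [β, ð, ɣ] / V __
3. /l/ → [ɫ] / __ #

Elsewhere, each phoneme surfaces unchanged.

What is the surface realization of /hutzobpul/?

[hutzoβpuɫ]

/h/ — not in any rule's target class → [h].
/u/ — not in any rule's target class → [u].
/t/ (between /u/ and /z/) fails the environment for rule 1, so it stays [t].
/z/ — not in any rule's target class → [z].
/o/ — not in any rule's target class → [o].
Rule 2 applies to /b/ (between /o/ and /p/: immediately after a vowel) → [β].
/p/ (between /b/ and /u/) is in the target of rule 1 but the environment (word-initially) is not met → [p].
/u/ stays [u].
Rule 3 applies to /l/ (word-final: word-finally) → [ɫ].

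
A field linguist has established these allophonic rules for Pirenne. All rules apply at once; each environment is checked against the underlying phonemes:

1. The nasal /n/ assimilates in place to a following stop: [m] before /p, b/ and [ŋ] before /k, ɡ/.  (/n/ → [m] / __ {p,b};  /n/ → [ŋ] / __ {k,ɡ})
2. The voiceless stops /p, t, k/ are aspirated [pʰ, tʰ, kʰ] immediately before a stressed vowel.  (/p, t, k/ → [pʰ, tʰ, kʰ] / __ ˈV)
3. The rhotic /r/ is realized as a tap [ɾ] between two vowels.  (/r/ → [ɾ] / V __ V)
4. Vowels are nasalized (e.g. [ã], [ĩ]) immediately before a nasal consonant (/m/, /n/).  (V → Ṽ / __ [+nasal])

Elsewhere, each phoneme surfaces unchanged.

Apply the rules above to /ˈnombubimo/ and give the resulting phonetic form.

[ˈnõmbubĩmo]

/n/ — word-initial; rule 1 does not apply here → [n].
/o/ (between /n/ and /m/): before a nasal consonant, so rule 4 applies → [õ].
/m/ — not in any rule's target class → [m].
/b/ — not in any rule's target class → [b].
/u/ (between /b/ and /b/) fails the environment for rule 4, so it stays [u].
/b/ — not in any rule's target class → [b].
Rule 4 applies to /i/ (between /b/ and /m/: before a nasal consonant) → [ĩ].
/m/ stays [m].
/o/ (word-final): rule 4 targets it, but not before a nasal consonant → unchanged [o].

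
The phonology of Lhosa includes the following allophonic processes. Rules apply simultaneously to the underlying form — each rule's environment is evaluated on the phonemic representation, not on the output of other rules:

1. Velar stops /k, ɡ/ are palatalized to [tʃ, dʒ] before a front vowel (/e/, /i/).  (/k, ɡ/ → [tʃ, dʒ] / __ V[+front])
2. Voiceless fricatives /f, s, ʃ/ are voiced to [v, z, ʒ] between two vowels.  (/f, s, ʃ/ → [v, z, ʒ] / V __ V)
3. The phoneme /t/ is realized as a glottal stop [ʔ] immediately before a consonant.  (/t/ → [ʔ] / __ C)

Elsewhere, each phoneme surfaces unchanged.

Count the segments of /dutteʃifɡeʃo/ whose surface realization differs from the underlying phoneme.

4

Segments that undergo a rule: /t/ → [ʔ] (rule 3); /ʃ/ → [ʒ] (rule 2); /ɡ/ → [dʒ] (rule 1); /ʃ/ → [ʒ] (rule 2).
All other segments surface unchanged.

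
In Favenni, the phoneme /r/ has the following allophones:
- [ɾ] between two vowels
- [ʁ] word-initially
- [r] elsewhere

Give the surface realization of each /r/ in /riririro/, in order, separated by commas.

[ʁ], [ɾ], [ɾ], [ɾ]

Occurrence 1 (position 1): word-initially → [ʁ].
Occurrence 2 (position 3): between two vowels → [ɾ].
Occurrence 3 (position 5): between two vowels → [ɾ].
Occurrence 4 (position 7): between two vowels → [ɾ].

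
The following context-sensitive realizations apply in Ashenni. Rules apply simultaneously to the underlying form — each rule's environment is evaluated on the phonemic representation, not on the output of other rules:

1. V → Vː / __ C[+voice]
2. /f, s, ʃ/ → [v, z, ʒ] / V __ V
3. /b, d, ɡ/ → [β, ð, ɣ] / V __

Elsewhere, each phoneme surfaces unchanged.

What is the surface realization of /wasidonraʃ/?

[waziːðoːnraʃ]

/w/ (word-initial) is unaffected → [w].
/a/ (between /w/ and /s/): rule 1 targets it, but not before a voiced consonant → unchanged [a].
/s/ (between /a/ and /i/) occurs between two vowels → [z] by rule 2.
Rule 1 applies to /i/ (between /s/ and /d/: before a voiced consonant) → [iː].
/d/ meets the environment for rule 3 (immediately after a vowel) → [ð].
/o/ — between /d/ and /n/, before a voiced consonant — surfaces as [oː] (rule 1).
/n/ (between /o/ and /r/) is unaffected → [n].
/r/ — not in any rule's target class → [r].
/a/ (between /r/ and /ʃ/): rule 1 targets it, but not before a voiced consonant → unchanged [a].
/ʃ/ — word-final; rule 2 does not apply here → [ʃ].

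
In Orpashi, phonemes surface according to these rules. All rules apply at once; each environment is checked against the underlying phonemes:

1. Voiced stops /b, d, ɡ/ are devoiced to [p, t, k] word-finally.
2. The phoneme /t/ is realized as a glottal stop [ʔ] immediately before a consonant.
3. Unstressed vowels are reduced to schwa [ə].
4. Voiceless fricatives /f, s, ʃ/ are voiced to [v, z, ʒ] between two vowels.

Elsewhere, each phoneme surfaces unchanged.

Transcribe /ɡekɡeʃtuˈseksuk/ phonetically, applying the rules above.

/ɡ/ (word-initial) is in the target of rule 1 but the environment (word-finally) is not met → [ɡ].
/e/ (between /ɡ/ and /k/): in an unstressed syllable, so rule 3 applies → [ə].
/k/ (between /e/ and /ɡ/): no rule targets it → [k].
/ɡ/ (between /k/ and /e/): rule 1 targets it, but not word-finally → unchanged [ɡ].
/e/ (between /ɡ/ and /ʃ/): in an unstressed syllable, so rule 3 applies → [ə].
/ʃ/ (between /e/ and /t/): rule 4 targets it, but not between two vowels → unchanged [ʃ].
/t/ (between /ʃ/ and /u/) fails the environment for rule 2, so it stays [t].
/u/ (between /t/ and /s/) occurs in an unstressed syllable → [ə] by rule 3.
/s/ (between /u/ and /e/): between two vowels, so rule 4 applies → [z].
/e/ — between /s/ and /k/; rule 3 does not apply here → [e].
/k/ — not in any rule's target class → [k].
/s/ (between /k/ and /u/): rule 4 targets it, but not between two vowels → unchanged [s].
/u/ — between /s/ and /k/, in an unstressed syllable — surfaces as [ə] (rule 3).
/k/ — not in any rule's target class → [k].

[ɡəkɡəʃtəˈzeksək]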